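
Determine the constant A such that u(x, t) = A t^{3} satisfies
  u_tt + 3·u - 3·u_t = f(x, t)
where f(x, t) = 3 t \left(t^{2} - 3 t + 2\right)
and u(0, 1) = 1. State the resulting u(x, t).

Substitute the ansatz u = A t^{3} into the left-hand side.
Derivatives of the ansatz:
  u_tt = 6 A t
  u_t = 3 A t^{2}
Term by term:
  u_tt = 6 A t
  3·u = 3 A t^{3}
  -3·u_t = - 9 A t^{2}
So the left-hand side equals
  3 A t^{3} - 9 A t^{2} + 6 A t
This must equal f(x, t) identically; expanded, f = 3 t^{3} - 9 t^{2} + 6 t.
Matching coefficients of the independent functions:
  [t]:  6 A = 6
  [t^{2}]:  - 9 A = -9
  [t^{3}]:  3 A = 3
Solving: A = 1.
Check against the point condition:
  u(0, 1) = 1  ⟹  A = 1  ✓
Hence u(x, t) = t^{3}.

Answer: u(x, t) = t^{3}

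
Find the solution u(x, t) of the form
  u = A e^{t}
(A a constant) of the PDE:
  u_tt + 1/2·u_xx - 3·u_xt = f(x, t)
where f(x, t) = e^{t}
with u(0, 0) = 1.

Substitute the ansatz u = A e^{t} into the left-hand side.
Derivatives of the ansatz:
  u_tt = A e^{t}
  u_xx = 0
  u_xt = 0
Term by term:
  u_tt = A e^{t}
  1/2·u_xx = 0
  -3·u_xt = 0
So the left-hand side equals
  A e^{t}
This must equal f(x, t) = e^{t} identically.
Matching coefficients of the independent functions:
  [e^{t}]:  A = 1
Solving: A = 1.
Check against the point condition:
  u(0, 0) = 1  ⟹  A = 1  ✓
Hence u(x, t) = e^{t}.

Answer: u(x, t) = e^{t}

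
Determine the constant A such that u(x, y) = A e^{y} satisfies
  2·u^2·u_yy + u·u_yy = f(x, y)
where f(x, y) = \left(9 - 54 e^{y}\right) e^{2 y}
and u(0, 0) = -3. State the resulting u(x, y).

Substitute the ansatz u = A e^{y} into the left-hand side.
Derivatives of the ansatz:
  u_yy = A e^{y}
Term by term:
  2·u^2·u_yy = 2 A^{3} e^{3 y}
  u·u_yy = A^{2} e^{2 y}
So the left-hand side equals
  2 A^{3} e^{3 y} + A^{2} e^{2 y}
This must equal f(x, y) identically; expanded, f = - 54 e^{3 y} + 9 e^{2 y}.
Matching coefficients of the independent functions:
  [e^{2 y}]:  A^{2} = 9
  [e^{3 y}]:  2 A^{3} = -54
Solving: A = -3.
Check against the point condition:
  u(0, 0) = -3  ⟹  A = -3  ✓
Hence u(x, y) = - 3 e^{y}.

Answer: u(x, y) = - 3 e^{y}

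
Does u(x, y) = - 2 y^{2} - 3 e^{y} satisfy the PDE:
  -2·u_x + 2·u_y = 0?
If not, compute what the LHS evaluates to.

Evaluate each term of the left-hand side for u = - 2 y^{2} - 3 e^{y}.
Derivatives:
  u_x = 0
  u_y = - 4 y - 3 e^{y}
Terms:
  -2·u_x = 0
  2·u_y = - 8 y - 6 e^{y}
Sum: LHS = - 8 y - 6 e^{y}
Given right-hand side: 0. Difference LHS − RHS = - 8 y - 6 e^{y} ≠ 0, so u is not a solution.

Answer: No, the LHS evaluates to - 8 y - 6 e^{y}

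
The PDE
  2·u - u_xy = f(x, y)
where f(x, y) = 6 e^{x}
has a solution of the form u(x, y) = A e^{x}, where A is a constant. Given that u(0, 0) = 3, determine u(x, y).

Substitute the ansatz u = A e^{x} into the left-hand side.
Derivatives of the ansatz:
  u_xy = 0
Term by term:
  2·u = 2 A e^{x}
  -u_xy = 0
So the left-hand side equals
  2 A e^{x}
This must equal f(x, y) = 6 e^{x} identically.
Matching coefficients of the independent functions:
  [e^{x}]:  2 A = 6
Solving: A = 3.
Check against the point condition:
  u(0, 0) = 3  ⟹  A = 3  ✓
Hence u(x, y) = 3 e^{x}.

Answer: u(x, y) = 3 e^{x}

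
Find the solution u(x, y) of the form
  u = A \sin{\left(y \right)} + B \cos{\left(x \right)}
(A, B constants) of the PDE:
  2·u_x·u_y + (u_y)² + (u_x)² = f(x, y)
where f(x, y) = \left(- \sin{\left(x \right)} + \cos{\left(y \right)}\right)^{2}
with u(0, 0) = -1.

Substitute the ansatz u = A \sin{\left(y \right)} + B \cos{\left(x \right)} into the left-hand side.
Derivatives of the ansatz:
  u_x = - B \sin{\left(x \right)}
  u_y = A \cos{\left(y \right)}
Term by term:
  2·u_x·u_y = - 2 A B \sin{\left(x \right)} \cos{\left(y \right)}
  (u_y)² = A^{2} \cos^{2}{\left(y \right)}
  (u_x)² = B^{2} \sin^{2}{\left(x \right)}
So the left-hand side equals
  A^{2} \cos^{2}{\left(y \right)} - 2 A B \sin{\left(x \right)} \cos{\left(y \right)} + B^{2} \sin^{2}{\left(x \right)}
This must equal f(x, y) identically; expanded, f = \sin^{2}{\left(x \right)} - 2 \sin{\left(x \right)} \cos{\left(y \right)} + \cos^{2}{\left(y \right)}.
Matching coefficients of the independent functions:
  [\sin{\left(x \right)} \cos{\left(y \right)}]:  - 2 A B = -2
  [\sin^{2}{\left(x \right)}]:  B^{2} = 1
  [\cos^{2}{\left(y \right)}]:  A^{2} = 1
These equations allow (A, B) = (-1, -1) or (1, 1).
Impose the point condition(s):
  u(0, 0) = -1  ⟹  B = -1
Only A = -1, B = -1 satisfies everything.
Hence u(x, y) = - \sin{\left(y \right)} - \cos{\left(x \right)}.

Answer: u(x, y) = - \sin{\left(y \right)} - \cos{\left(x \right)}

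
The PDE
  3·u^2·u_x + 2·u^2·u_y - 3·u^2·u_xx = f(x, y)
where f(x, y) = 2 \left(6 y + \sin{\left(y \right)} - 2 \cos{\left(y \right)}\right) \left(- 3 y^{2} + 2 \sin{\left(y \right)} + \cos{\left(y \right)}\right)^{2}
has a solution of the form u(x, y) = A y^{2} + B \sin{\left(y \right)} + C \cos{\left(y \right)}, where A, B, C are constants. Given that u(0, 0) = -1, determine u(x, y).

Substitute the ansatz u = A y^{2} + B \sin{\left(y \right)} + C \cos{\left(y \right)} into the left-hand side.
Derivatives of the ansatz:
  u_x = 0
  u_y = 2 A y + B \cos{\left(y \right)} - C \sin{\left(y \right)}
  u_xx = 0
Term by term:
  3·u^2·u_x = 0
  2·u^2·u_y = 4 A^{3} y^{5} + 2 A^{2} B y^{4} \cos{\left(y \right)} + 8 A^{2} B y^{3} \sin{\left(y \right)} - 2 A^{2} C y^{4} \sin{\left(y \right)} + 8 A^{2} C y^{3} \cos{\left(y \right)} + 4 A B^{2} y^{2} \sin{\left(y \right)} \cos{\left(y \right)} + 4 A B^{2} y \sin^{2}{\left(y \right)} - 4 A B C y^{2} \sin^{2}{\left(y \right)} + 4 A B C y^{2} \cos^{2}{\left(y \right)} + 8 A B C y \sin{\left(y \right)} \cos{\left(y \right)} - 4 A C^{2} y^{2} \sin{\left(y \right)} \cos{\left(y \right)} + 4 A C^{2} y \cos^{2}{\left(y \right)} + 2 B^{3} \sin^{2}{\left(y \right)} \cos{\left(y \right)} - 2 B^{2} C \sin^{3}{\left(y \right)} + 4 B^{2} C \sin{\left(y \right)} \cos^{2}{\left(y \right)} - 4 B C^{2} \sin^{2}{\left(y \right)} \cos{\left(y \right)} + 2 B C^{2} \cos^{3}{\left(y \right)} - 2 C^{3} \sin{\left(y \right)} \cos^{2}{\left(y \right)}
  -3·u^2·u_xx = 0
So the left-hand side equals
  4 A^{3} y^{5} + 2 A^{2} B y^{4} \cos{\left(y \right)} + 8 A^{2} B y^{3} \sin{\left(y \right)} - 2 A^{2} C y^{4} \sin{\left(y \right)} + 8 A^{2} C y^{3} \cos{\left(y \right)} + 4 A B^{2} y^{2} \sin{\left(y \right)} \cos{\left(y \right)} + 4 A B^{2} y \sin^{2}{\left(y \right)} - 4 A B C y^{2} \sin^{2}{\left(y \right)} + 4 A B C y^{2} \cos^{2}{\left(y \right)} + 8 A B C y \sin{\left(y \right)} \cos{\left(y \right)} - 4 A C^{2} y^{2} \sin{\left(y \right)} \cos{\left(y \right)} + 4 A C^{2} y \cos^{2}{\left(y \right)} + 2 B^{3} \sin^{2}{\left(y \right)} \cos{\left(y \right)} - 2 B^{2} C \sin^{3}{\left(y \right)} + 4 B^{2} C \sin{\left(y \right)} \cos^{2}{\left(y \right)} - 4 B C^{2} \sin^{2}{\left(y \right)} \cos{\left(y \right)} + 2 B C^{2} \cos^{3}{\left(y \right)} - 2 C^{3} \sin{\left(y \right)} \cos^{2}{\left(y \right)}
This must equal f(x, y) identically; expanded, f = 108 y^{5} + 18 y^{4} \sin{\left(y \right)} - 36 y^{4} \cos{\left(y \right)} - 144 y^{3} \sin{\left(y \right)} - 72 y^{3} \cos{\left(y \right)} - 24 y^{2} \sin^{2}{\left(y \right)} + 36 y^{2} \sin{\left(y \right)} \cos{\left(y \right)} + 24 y^{2} \cos^{2}{\left(y \right)} + 48 y \sin^{2}{\left(y \right)} + 48 y \sin{\left(y \right)} \cos{\left(y \right)} + 12 y \cos^{2}{\left(y \right)} + 8 \sin^{3}{\left(y \right)} - 8 \sin^{2}{\left(y \right)} \cos{\left(y \right)} - 14 \sin{\left(y \right)} \cos^{2}{\left(y \right)} - 4 \cos^{3}{\left(y \right)}.
Matching coefficients of the independent functions:
(each divided by its leading coefficient; functions giving the same equation are listed together)
  [y^{5}]:  A^{3} - 27 = 0
  [y \sin^{2}{\left(y \right)}]:  A B^{2} - 12 = 0
  [y \cos^{2}{\left(y \right)}]:  A C^{2} - 3 = 0
  [y^{2} \sin^{2}{\left(y \right)}, y^{2} \cos^{2}{\left(y \right)}, y \sin{\left(y \right)} \cos{\left(y \right)}]:  A B C - 6 = 0
  [y^{3} \sin{\left(y \right)}, y^{4} \cos{\left(y \right)}]:  A^{2} B + 18 = 0
  [y^{3} \cos{\left(y \right)}, y^{4} \sin{\left(y \right)}]:  A^{2} C + 9 = 0
  [\sin{\left(y \right)} \cos^{2}{\left(y \right)}]:  B^{2} C - \frac{C^{3}}{2} + \frac{7}{2} = 0
  [\sin^{2}{\left(y \right)} \cos{\left(y \right)}]:  B^{3} - 2 B C^{2} + 4 = 0
  [y^{2} \sin{\left(y \right)} \cos{\left(y \right)}]:  A B^{2} - A C^{2} - 9 = 0
  [\sin^{3}{\left(y \right)}]:  B^{2} C + 4 = 0
  [\cos^{3}{\left(y \right)}]:  B C^{2} + 2 = 0
Solving: A = 3, B = -2, C = -1.
Check against the point condition:
  u(0, 0) = -1  ⟹  C = -1  ✓
Hence u(x, y) = 3 y^{2} - 2 \sin{\left(y \right)} - \cos{\left(y \right)}.

Answer: u(x, y) = 3 y^{2} - 2 \sin{\left(y \right)} - \cos{\left(y \right)}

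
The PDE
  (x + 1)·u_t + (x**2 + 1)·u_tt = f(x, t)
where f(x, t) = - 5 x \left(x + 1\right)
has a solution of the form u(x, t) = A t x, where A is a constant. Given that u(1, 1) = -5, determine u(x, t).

Substitute the ansatz u = A t x into the left-hand side.
Derivatives of the ansatz:
  u_t = A x
  u_tt = 0
Term by term:
  (x + 1)·u_t = A x^{2} + A x
  (x**2 + 1)·u_tt = 0
So the left-hand side equals
  A x^{2} + A x
This must equal f(x, t) identically; expanded, f = - 5 x^{2} - 5 x.
Matching coefficients of the independent functions:
  [x, x^{2}]:  A = -5
Solving: A = -5.
Check against the point condition:
  u(1, 1) = -5  ⟹  A = -5  ✓
Hence u(x, t) = - 5 t x.

Answer: u(x, t) = - 5 t x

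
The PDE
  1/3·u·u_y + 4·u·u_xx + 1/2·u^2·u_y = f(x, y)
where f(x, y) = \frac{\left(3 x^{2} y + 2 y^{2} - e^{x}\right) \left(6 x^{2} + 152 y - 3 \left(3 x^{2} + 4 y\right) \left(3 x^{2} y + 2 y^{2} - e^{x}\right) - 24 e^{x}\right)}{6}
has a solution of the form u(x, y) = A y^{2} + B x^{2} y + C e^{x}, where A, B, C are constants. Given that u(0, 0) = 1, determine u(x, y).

Substitute the ansatz u = A y^{2} + B x^{2} y + C e^{x} into the left-hand side.
Derivatives of the ansatz:
  u_y = 2 A y + B x^{2}
  u_xx = 2 B y + C e^{x}
Term by term:
  1/3·u·u_y = \frac{2 A^{2} y^{3}}{3} + A B x^{2} y^{2} + \frac{2 A C y e^{x}}{3} + \frac{B^{2} x^{4} y}{3} + \frac{B C x^{2} e^{x}}{3}
  4·u·u_xx = 8 A B y^{3} + 4 A C y^{2} e^{x} + 8 B^{2} x^{2} y^{2} + 4 B C x^{2} y e^{x} + 8 B C y e^{x} + 4 C^{2} e^{2 x}
  1/2·u^2·u_y = A^{3} y^{5} + \frac{5 A^{2} B x^{2} y^{4}}{2} + 2 A^{2} C y^{3} e^{x} + 2 A B^{2} x^{4} y^{3} + 3 A B C x^{2} y^{2} e^{x} + A C^{2} y e^{2 x} + \frac{B^{3} x^{6} y^{2}}{2} + B^{2} C x^{4} y e^{x} + \frac{B C^{2} x^{2} e^{2 x}}{2}
So the left-hand side equals
  A^{3} y^{5} + \frac{5 A^{2} B x^{2} y^{4}}{2} + 2 A^{2} C y^{3} e^{x} + \frac{2 A^{2} y^{3}}{3} + 2 A B^{2} x^{4} y^{3} + 3 A B C x^{2} y^{2} e^{x} + A B x^{2} y^{2} + 8 A B y^{3} + A C^{2} y e^{2 x} + 4 A C y^{2} e^{x} + \frac{2 A C y e^{x}}{3} + \frac{B^{3} x^{6} y^{2}}{2} + B^{2} C x^{4} y e^{x} + \frac{B^{2} x^{4} y}{3} + 8 B^{2} x^{2} y^{2} + \frac{B C^{2} x^{2} e^{2 x}}{2} + 4 B C x^{2} y e^{x} + \frac{B C x^{2} e^{x}}{3} + 8 B C y e^{x} + 4 C^{2} e^{2 x}
This must equal f(x, y) identically; expanded, f = - \frac{27 x^{6} y^{2}}{2} - 36 x^{4} y^{3} + 9 x^{4} y e^{x} + 3 x^{4} y - 30 x^{2} y^{4} + 18 x^{2} y^{2} e^{x} + 78 x^{2} y^{2} - 12 x^{2} y e^{x} - \frac{3 x^{2} e^{2 x}}{2} - x^{2} e^{x} - 8 y^{5} + 8 y^{3} e^{x} + \frac{152 y^{3}}{3} - 8 y^{2} e^{x} - 2 y e^{2 x} - \frac{76 y e^{x}}{3} + 4 e^{2 x}.
Matching coefficients of the independent functions:
(each divided by its leading coefficient; functions giving the same equation are listed together)
  [y^{3}]:  A^{2} + 12 A B - 76 = 0
  [y^{5}]:  A^{3} + 8 = 0
  [x^{2} y^{2}]:  A B + 8 B^{2} - 78 = 0
  [x^{2} y^{4}]:  A^{2} B + 12 = 0
  [x^{2} e^{x}, x^{2} y e^{x}]:  B C + 3 = 0
  [x^{2} e^{2 x}]:  B C^{2} + 3 = 0
  [x^{4} y]:  B^{2} - 9 = 0
  [x^{4} y^{3}]:  A B^{2} + 18 = 0
  [x^{6} y^{2}]:  B^{3} + 27 = 0
  [y e^{x}]:  A C + 12 B C + 38 = 0
  [y e^{2 x}]:  A C^{2} + 2 = 0
  [y^{2} e^{x}]:  A C + 2 = 0
  [y^{3} e^{x}]:  A^{2} C - 4 = 0
  [x^{2} y^{2} e^{x}]:  A B C - 6 = 0
  [x^{4} y e^{x}]:  B^{2} C - 9 = 0
  [e^{2 x}]:  C^{2} - 1 = 0
Solving: A = -2, B = -3, C = 1.
Check against the point condition:
  u(0, 0) = 1  ⟹  C = 1  ✓
Hence u(x, y) = - 3 x^{2} y - 2 y^{2} + e^{x}.

Answer: u(x, y) = - 3 x^{2} y - 2 y^{2} + e^{x}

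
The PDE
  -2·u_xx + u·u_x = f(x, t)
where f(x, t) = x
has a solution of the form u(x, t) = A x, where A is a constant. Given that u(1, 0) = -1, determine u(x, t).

Substitute the ansatz u = A x into the left-hand side.
Derivatives of the ansatz:
  u_xx = 0
  u_x = A
Term by term:
  -2·u_xx = 0
  u·u_x = A^{2} x
So the left-hand side equals
  A^{2} x
This must equal f(x, t) = x identically.
Matching coefficients of the independent functions:
  [x]:  A^{2} = 1
These equations allow (A) = (-1) or (1).
Impose the point condition(s):
  u(1, 0) = -1  ⟹  A = -1
Only A = -1 satisfies everything.
Hence u(x, t) = - x.

Answer: u(x, t) = - x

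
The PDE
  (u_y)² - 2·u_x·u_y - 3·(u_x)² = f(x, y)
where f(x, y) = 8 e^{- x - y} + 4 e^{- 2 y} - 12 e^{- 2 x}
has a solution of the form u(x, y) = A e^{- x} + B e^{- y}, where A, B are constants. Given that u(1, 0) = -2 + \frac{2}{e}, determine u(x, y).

Substitute the ansatz u = A e^{- x} + B e^{- y} into the left-hand side.
Derivatives of the ansatz:
  u_y = - B e^{- y}
  u_x = - A e^{- x}
Term by term:
  (u_y)² = B^{2} e^{- 2 y}
  -2·u_x·u_y = - 2 A B e^{- x} e^{- y}
  -3·(u_x)² = - 3 A^{2} e^{- 2 x}
So the left-hand side equals
  - 3 A^{2} e^{- 2 x} - 2 A B e^{- x} e^{- y} + B^{2} e^{- 2 y}
This must equal f(x, y) identically; expanded, f = 4 e^{- 2 y} + 8 e^{- x} e^{- y} - 12 e^{- 2 x}.
Matching coefficients of the independent functions:
  [e^{- x} e^{- y}]:  - 2 A B = 8
  [e^{- 2 x}]:  - 3 A^{2} = -12
  [e^{- 2 y}]:  B^{2} = 4
These equations allow (A, B) = (-2, 2) or (2, -2).
Impose the point condition(s):
  u(1, 0) = -2 + \frac{2}{e}  ⟹  \frac{A}{e} + B = -2 + \frac{2}{e}
Only A = 2, B = -2 satisfies everything.
Hence u(x, y) = - 2 e^{- y} + 2 e^{- x}.

Answer: u(x, y) = - 2 e^{- y} + 2 e^{- x}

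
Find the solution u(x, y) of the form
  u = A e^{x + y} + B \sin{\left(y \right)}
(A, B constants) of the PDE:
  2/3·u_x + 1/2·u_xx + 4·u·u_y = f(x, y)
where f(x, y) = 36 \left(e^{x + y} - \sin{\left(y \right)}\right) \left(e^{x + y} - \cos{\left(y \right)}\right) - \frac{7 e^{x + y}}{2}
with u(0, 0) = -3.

Answer: u(x, y) = - 3 e^{x + y} + 3 \sin{\left(y \right)}

Derivation:
Substitute the ansatz u = A e^{x + y} + B \sin{\left(y \right)} into the left-hand side.
Derivatives of the ansatz:
  u_x = A e^{x} e^{y}
  u_xx = A e^{x} e^{y}
  u_y = A e^{x} e^{y} + B \cos{\left(y \right)}
Term by term:
  2/3·u_x = \frac{2 A e^{x} e^{y}}{3}
  1/2·u_xx = \frac{A e^{x} e^{y}}{2}
  4·u·u_y = 4 A^{2} e^{2 x} e^{2 y} + 4 A B e^{x} e^{y} \sin{\left(y \right)} + 4 A B e^{x} e^{y} \cos{\left(y \right)} + 4 B^{2} \sin{\left(y \right)} \cos{\left(y \right)}
So the left-hand side equals
  4 A^{2} e^{2 x} e^{2 y} + 4 A B e^{x} e^{y} \sin{\left(y \right)} + 4 A B e^{x} e^{y} \cos{\left(y \right)} + \frac{7 A e^{x} e^{y}}{6} + 4 B^{2} \sin{\left(y \right)} \cos{\left(y \right)}
This must equal f(x, y) identically; expanded, f = 36 e^{2 x} e^{2 y} - 36 e^{x} e^{y} \sin{\left(y \right)} - 36 e^{x} e^{y} \cos{\left(y \right)} - \frac{7 e^{x} e^{y}}{2} + 36 \sin{\left(y \right)} \cos{\left(y \right)}.
Matching coefficients of the independent functions:
  [e^{x} e^{y}]:  \frac{7 A}{6} = - \frac{7}{2}
  [e^{2 x} e^{2 y}]:  4 A^{2} = 36
  [\sin{\left(y \right)} \cos{\left(y \right)}]:  4 B^{2} = 36
  [e^{x} e^{y} \sin{\left(y \right)}, e^{x} e^{y} \cos{\left(y \right)}]:  4 A B = -36
Solving: A = -3, B = 3.
Check against the point condition:
  u(0, 0) = -3  ⟹  A = -3  ✓
Hence u(x, y) = - 3 e^{x + y} + 3 \sin{\left(y \right)}.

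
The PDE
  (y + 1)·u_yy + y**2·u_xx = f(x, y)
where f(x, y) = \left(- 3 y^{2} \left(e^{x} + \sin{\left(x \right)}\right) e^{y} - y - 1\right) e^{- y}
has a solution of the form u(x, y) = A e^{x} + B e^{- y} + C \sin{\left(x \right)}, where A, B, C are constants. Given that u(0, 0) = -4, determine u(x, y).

Answer: u(x, y) = - 3 e^{x} + 3 \sin{\left(x \right)} - e^{- y}

Derivation:
Substitute the ansatz u = A e^{x} + B e^{- y} + C \sin{\left(x \right)} into the left-hand side.
Derivatives of the ansatz:
  u_yy = B e^{- y}
  u_xx = A e^{x} - C \sin{\left(x \right)}
Term by term:
  (y + 1)·u_yy = B y e^{- y} + B e^{- y}
  y**2·u_xx = A y^{2} e^{x} - C y^{2} \sin{\left(x \right)}
So the left-hand side equals
  A y^{2} e^{x} + B y e^{- y} + B e^{- y} - C y^{2} \sin{\left(x \right)}
This must equal f(x, y) identically; expanded, f = - 3 y^{2} e^{x} - 3 y^{2} \sin{\left(x \right)} - y e^{- y} - e^{- y}.
Matching coefficients of the independent functions:
  [y e^{- y}, e^{- y}]:  B = -1
  [y^{2} e^{x}]:  A = -3
  [y^{2} \sin{\left(x \right)}]:  - C = -3
Solving: A = -3, B = -1, C = 3.
Check against the point condition:
  u(0, 0) = -4  ⟹  A + B = -4  ✓
Hence u(x, y) = - 3 e^{x} + 3 \sin{\left(x \right)} - e^{- y}.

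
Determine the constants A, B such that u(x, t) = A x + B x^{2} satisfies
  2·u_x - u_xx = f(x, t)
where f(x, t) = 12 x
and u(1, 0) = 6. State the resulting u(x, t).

Answer: u(x, t) = 3 x^{2} + 3 x

Derivation:
Substitute the ansatz u = A x + B x^{2} into the left-hand side.
Derivatives of the ansatz:
  u_x = A + 2 B x
  u_xx = 2 B
Term by term:
  2·u_x = 2 A + 4 B x
  -u_xx = - 2 B
So the left-hand side equals
  2 A + 4 B x - 2 B
This must equal f(x, t) = 12 x identically.
Matching coefficients of the independent functions:
  [constant term]:  2 A - 2 B = 0
  [x]:  4 B = 12
Solving: A = 3, B = 3.
Check against the point condition:
  u(1, 0) = 6  ⟹  A + B = 6  ✓
Hence u(x, t) = 3 x^{2} + 3 x.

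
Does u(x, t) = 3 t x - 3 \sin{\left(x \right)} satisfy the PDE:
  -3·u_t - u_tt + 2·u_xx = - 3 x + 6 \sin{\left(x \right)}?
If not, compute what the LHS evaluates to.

Evaluate each term of the left-hand side for u = 3 t x - 3 \sin{\left(x \right)}.
Derivatives:
  u_t = 3 x
  u_tt = 0
  u_xx = 3 \sin{\left(x \right)}
Terms:
  -3·u_t = - 9 x
  -u_tt = 0
  2·u_xx = 6 \sin{\left(x \right)}
Sum: LHS = - 9 x + 6 \sin{\left(x \right)}
Given right-hand side: - 3 x + 6 \sin{\left(x \right)}. Difference LHS − RHS = - 6 x ≠ 0, so u is not a solution.

Answer: No, the LHS evaluates to - 9 x + 6 \sin{\left(x \right)}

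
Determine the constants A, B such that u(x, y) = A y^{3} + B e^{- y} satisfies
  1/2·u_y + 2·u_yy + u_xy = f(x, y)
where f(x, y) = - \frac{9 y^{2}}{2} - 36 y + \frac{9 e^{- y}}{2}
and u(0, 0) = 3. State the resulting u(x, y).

Substitute the ansatz u = A y^{3} + B e^{- y} into the left-hand side.
Derivatives of the ansatz:
  u_y = 3 A y^{2} - B e^{- y}
  u_yy = 6 A y + B e^{- y}
  u_xy = 0
Term by term:
  1/2·u_y = \frac{3 A y^{2}}{2} - \frac{B e^{- y}}{2}
  2·u_yy = 12 A y + 2 B e^{- y}
  u_xy = 0
So the left-hand side equals
  \frac{3 A y^{2}}{2} + 12 A y + \frac{3 B e^{- y}}{2}
This must equal f(x, y) = - \frac{9 y^{2}}{2} - 36 y + \frac{9 e^{- y}}{2} identically.
Matching coefficients of the independent functions:
  [y]:  12 A = -36
  [y^{2}]:  \frac{3 A}{2} = - \frac{9}{2}
  [e^{- y}]:  \frac{3 B}{2} = \frac{9}{2}
Solving: A = -3, B = 3.
Check against the point condition:
  u(0, 0) = 3  ⟹  B = 3  ✓
Hence u(x, y) = - 3 y^{3} + 3 e^{- y}.

Answer: u(x, y) = - 3 y^{3} + 3 e^{- y}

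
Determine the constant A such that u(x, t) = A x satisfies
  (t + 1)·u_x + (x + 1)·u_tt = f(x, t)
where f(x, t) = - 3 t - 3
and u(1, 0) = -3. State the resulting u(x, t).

Substitute the ansatz u = A x into the left-hand side.
Derivatives of the ansatz:
  u_x = A
  u_tt = 0
Term by term:
  (t + 1)·u_x = A t + A
  (x + 1)·u_tt = 0
So the left-hand side equals
  A t + A
This must equal f(x, t) = - 3 t - 3 identically.
Matching coefficients of the independent functions:
  [constant term, t]:  A = -3
Solving: A = -3.
Check against the point condition:
  u(1, 0) = -3  ⟹  A = -3  ✓
Hence u(x, t) = - 3 x.

Answer: u(x, t) = - 3 x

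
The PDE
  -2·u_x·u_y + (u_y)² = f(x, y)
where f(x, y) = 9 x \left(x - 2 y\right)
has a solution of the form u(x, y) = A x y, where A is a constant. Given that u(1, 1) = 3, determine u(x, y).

Answer: u(x, y) = 3 x y

Derivation:
Substitute the ansatz u = A x y into the left-hand side.
Derivatives of the ansatz:
  u_x = A y
  u_y = A x
Term by term:
  -2·u_x·u_y = - 2 A^{2} x y
  (u_y)² = A^{2} x^{2}
So the left-hand side equals
  A^{2} x^{2} - 2 A^{2} x y
This must equal f(x, y) identically; expanded, f = 9 x^{2} - 18 x y.
Matching coefficients of the independent functions:
  [x^{2}]:  A^{2} = 9
  [x y]:  - 2 A^{2} = -18
These equations allow (A) = (-3) or (3).
Impose the point condition(s):
  u(1, 1) = 3  ⟹  A = 3
Only A = 3 satisfies everything.
Hence u(x, y) = 3 x y.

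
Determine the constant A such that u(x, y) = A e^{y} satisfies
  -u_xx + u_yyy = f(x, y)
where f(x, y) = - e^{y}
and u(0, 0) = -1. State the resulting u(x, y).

Answer: u(x, y) = - e^{y}

Derivation:
Substitute the ansatz u = A e^{y} into the left-hand side.
Derivatives of the ansatz:
  u_xx = 0
  u_yyy = A e^{y}
Term by term:
  -u_xx = 0
  u_yyy = A e^{y}
So the left-hand side equals
  A e^{y}
This must equal f(x, y) = - e^{y} identically.
Matching coefficients of the independent functions:
  [e^{y}]:  A = -1
Solving: A = -1.
Check against the point condition:
  u(0, 0) = -1  ⟹  A = -1  ✓
Hence u(x, y) = - e^{y}.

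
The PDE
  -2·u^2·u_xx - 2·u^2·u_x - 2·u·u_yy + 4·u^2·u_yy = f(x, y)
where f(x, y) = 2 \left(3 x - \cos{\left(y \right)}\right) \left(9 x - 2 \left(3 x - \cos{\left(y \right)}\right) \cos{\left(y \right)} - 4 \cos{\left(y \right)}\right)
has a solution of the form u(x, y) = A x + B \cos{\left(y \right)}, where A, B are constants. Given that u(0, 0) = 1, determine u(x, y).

Substitute the ansatz u = A x + B \cos{\left(y \right)} into the left-hand side.
Derivatives of the ansatz:
  u_xx = 0
  u_x = A
  u_yy = - B \cos{\left(y \right)}
Term by term:
  -2·u^2·u_xx = 0
  -2·u^2·u_x = - 2 A^{3} x^{2} - 4 A^{2} B x \cos{\left(y \right)} - 2 A B^{2} \cos^{2}{\left(y \right)}
  -2·u·u_yy = 2 A B x \cos{\left(y \right)} + 2 B^{2} \cos^{2}{\left(y \right)}
  4·u^2·u_yy = - 4 A^{2} B x^{2} \cos{\left(y \right)} - 8 A B^{2} x \cos^{2}{\left(y \right)} - 4 B^{3} \cos^{3}{\left(y \right)}
So the left-hand side equals
  - 2 A^{3} x^{2} - 4 A^{2} B x^{2} \cos{\left(y \right)} - 4 A^{2} B x \cos{\left(y \right)} - 8 A B^{2} x \cos^{2}{\left(y \right)} - 2 A B^{2} \cos^{2}{\left(y \right)} + 2 A B x \cos{\left(y \right)} - 4 B^{3} \cos^{3}{\left(y \right)} + 2 B^{2} \cos^{2}{\left(y \right)}
This must equal f(x, y) identically; expanded, f = - 36 x^{2} \cos{\left(y \right)} + 54 x^{2} + 24 x \cos^{2}{\left(y \right)} - 42 x \cos{\left(y \right)} - 4 \cos^{3}{\left(y \right)} + 8 \cos^{2}{\left(y \right)}.
Matching coefficients of the independent functions:
  [x^{2}]:  - 2 A^{3} = 54
  [x \cos{\left(y \right)}]:  - 4 A^{2} B + 2 A B = -42
  [x \cos^{2}{\left(y \right)}]:  - 8 A B^{2} = 24
  [x^{2} \cos{\left(y \right)}]:  - 4 A^{2} B = -36
  [\cos^{2}{\left(y \right)}]:  - 2 A B^{2} + 2 B^{2} = 8
  [\cos^{3}{\left(y \right)}]:  - 4 B^{3} = -4
Solving: A = -3, B = 1.
Check against the point condition:
  u(0, 0) = 1  ⟹  B = 1  ✓
Hence u(x, y) = - 3 x + \cos{\left(y \right)}.

Answer: u(x, y) = - 3 x + \cos{\left(y \right)}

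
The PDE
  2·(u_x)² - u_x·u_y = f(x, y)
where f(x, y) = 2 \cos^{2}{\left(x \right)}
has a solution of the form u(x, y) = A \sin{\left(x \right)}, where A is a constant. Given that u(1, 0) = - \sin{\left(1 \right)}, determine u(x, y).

Substitute the ansatz u = A \sin{\left(x \right)} into the left-hand side.
Derivatives of the ansatz:
  u_x = A \cos{\left(x \right)}
  u_y = 0
Term by term:
  2·(u_x)² = 2 A^{2} \cos^{2}{\left(x \right)}
  -u_x·u_y = 0
So the left-hand side equals
  2 A^{2} \cos^{2}{\left(x \right)}
This must equal f(x, y) = 2 \cos^{2}{\left(x \right)} identically.
Matching coefficients of the independent functions:
  [\cos^{2}{\left(x \right)}]:  2 A^{2} = 2
These equations allow (A) = (-1) or (1).
Impose the point condition(s):
  u(1, 0) = - \sin{\left(1 \right)}  ⟹  A \sin{\left(1 \right)} = - \sin{\left(1 \right)}
Only A = -1 satisfies everything.
Hence u(x, y) = - \sin{\left(x \right)}.

Answer: u(x, y) = - \sin{\left(x \right)}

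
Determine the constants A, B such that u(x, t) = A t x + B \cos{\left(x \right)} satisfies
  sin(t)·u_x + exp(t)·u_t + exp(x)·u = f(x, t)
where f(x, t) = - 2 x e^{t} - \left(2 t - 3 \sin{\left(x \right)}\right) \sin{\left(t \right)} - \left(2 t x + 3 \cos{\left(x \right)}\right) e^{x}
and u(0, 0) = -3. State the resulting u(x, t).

Substitute the ansatz u = A t x + B \cos{\left(x \right)} into the left-hand side.
Derivatives of the ansatz:
  u_x = A t - B \sin{\left(x \right)}
  u_t = A x
Term by term:
  sin(t)·u_x = A t \sin{\left(t \right)} - B \sin{\left(t \right)} \sin{\left(x \right)}
  exp(t)·u_t = A x e^{t}
  exp(x)·u = A t x e^{x} + B e^{x} \cos{\left(x \right)}
So the left-hand side equals
  A t x e^{x} + A t \sin{\left(t \right)} + A x e^{t} + B e^{x} \cos{\left(x \right)} - B \sin{\left(t \right)} \sin{\left(x \right)}
This must equal f(x, t) identically; expanded, f = - 2 t x e^{x} - 2 t \sin{\left(t \right)} - 2 x e^{t} - 3 e^{x} \cos{\left(x \right)} + 3 \sin{\left(t \right)} \sin{\left(x \right)}.
Matching coefficients of the independent functions:
  [t \sin{\left(t \right)}, x e^{t}, t x e^{x}]:  A = -2
  [e^{x} \cos{\left(x \right)}]:  B = -3
  [\sin{\left(t \right)} \sin{\left(x \right)}]:  - B = 3
Solving: A = -2, B = -3.
Check against the point condition:
  u(0, 0) = -3  ⟹  B = -3  ✓
Hence u(x, t) = - 2 t x - 3 \cos{\left(x \right)}.

Answer: u(x, t) = - 2 t x - 3 \cos{\left(x \right)}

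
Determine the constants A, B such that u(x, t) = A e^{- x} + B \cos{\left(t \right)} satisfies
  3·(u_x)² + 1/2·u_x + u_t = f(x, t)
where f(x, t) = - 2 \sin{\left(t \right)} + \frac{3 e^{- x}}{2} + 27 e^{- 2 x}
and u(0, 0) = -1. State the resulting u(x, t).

Substitute the ansatz u = A e^{- x} + B \cos{\left(t \right)} into the left-hand side.
Derivatives of the ansatz:
  u_x = - A e^{- x}
  u_t = - B \sin{\left(t \right)}
Term by term:
  3·(u_x)² = 3 A^{2} e^{- 2 x}
  1/2·u_x = - \frac{A e^{- x}}{2}
  u_t = - B \sin{\left(t \right)}
So the left-hand side equals
  3 A^{2} e^{- 2 x} - \frac{A e^{- x}}{2} - B \sin{\left(t \right)}
This must equal f(x, t) = - 2 \sin{\left(t \right)} + \frac{3 e^{- x}}{2} + 27 e^{- 2 x} identically.
Matching coefficients of the independent functions:
  [e^{- 2 x}]:  3 A^{2} = 27
  [e^{- x}]:  - \frac{A}{2} = \frac{3}{2}
  [\sin{\left(t \right)}]:  - B = -2
Solving: A = -3, B = 2.
Check against the point condition:
  u(0, 0) = -1  ⟹  A + B = -1  ✓
Hence u(x, t) = 2 \cos{\left(t \right)} - 3 e^{- x}.

Answer: u(x, t) = 2 \cos{\left(t \right)} - 3 e^{- x}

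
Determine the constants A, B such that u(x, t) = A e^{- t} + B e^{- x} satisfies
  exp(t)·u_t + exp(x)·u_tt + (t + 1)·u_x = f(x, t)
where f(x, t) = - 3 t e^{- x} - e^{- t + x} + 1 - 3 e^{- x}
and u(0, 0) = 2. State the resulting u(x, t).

Answer: u(x, t) = 3 e^{- x} - e^{- t}

Derivation:
Substitute the ansatz u = A e^{- t} + B e^{- x} into the left-hand side.
Derivatives of the ansatz:
  u_t = - A e^{- t}
  u_tt = A e^{- t}
  u_x = - B e^{- x}
Term by term:
  exp(t)·u_t = - A
  exp(x)·u_tt = A e^{- t} e^{x}
  (t + 1)·u_x = - B t e^{- x} - B e^{- x}
So the left-hand side equals
  - A + A e^{- t} e^{x} - B t e^{- x} - B e^{- x}
This must equal f(x, t) identically; expanded, f = - 3 t e^{- x} + 1 - 3 e^{- x} - e^{- t} e^{x}.
Matching coefficients of the independent functions:
  [constant term]:  - A = 1
  [t e^{- x}, e^{- x}]:  - B = -3
  [e^{- t} e^{x}]:  A = -1
Solving: A = -1, B = 3.
Check against the point condition:
  u(0, 0) = 2  ⟹  A + B = 2  ✓
Hence u(x, t) = 3 e^{- x} - e^{- t}.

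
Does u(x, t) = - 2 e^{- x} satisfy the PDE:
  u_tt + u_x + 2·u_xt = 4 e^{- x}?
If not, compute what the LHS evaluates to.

Answer: No, the LHS evaluates to 2 e^{- x}

Derivation:
Evaluate each term of the left-hand side for u = - 2 e^{- x}.
Derivatives:
  u_tt = 0
  u_x = 2 e^{- x}
  u_xt = 0
Terms:
  u_tt = 0
  u_x = 2 e^{- x}
  2·u_xt = 0
Sum: LHS = 2 e^{- x}
Given right-hand side: 4 e^{- x}. Difference LHS − RHS = - 2 e^{- x} ≠ 0, so u is not a solution.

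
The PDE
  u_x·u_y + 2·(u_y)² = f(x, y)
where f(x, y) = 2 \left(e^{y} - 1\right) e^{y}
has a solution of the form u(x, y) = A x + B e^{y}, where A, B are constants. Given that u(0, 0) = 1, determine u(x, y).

Answer: u(x, y) = - 2 x + e^{y}

Derivation:
Substitute the ansatz u = A x + B e^{y} into the left-hand side.
Derivatives of the ansatz:
  u_x = A
  u_y = B e^{y}
Term by term:
  u_x·u_y = A B e^{y}
  2·(u_y)² = 2 B^{2} e^{2 y}
So the left-hand side equals
  A B e^{y} + 2 B^{2} e^{2 y}
This must equal f(x, y) = 2 \left(e^{y} - 1\right) e^{y} identically.
Matching coefficients of the independent functions:
  [e^{y}]:  A B = -2
  [e^{2 y}]:  2 B^{2} = 2
These equations allow (A, B) = (-2, 1) or (2, -1).
Impose the point condition(s):
  u(0, 0) = 1  ⟹  B = 1
Only A = -2, B = 1 satisfies everything.
Hence u(x, y) = - 2 x + e^{y}.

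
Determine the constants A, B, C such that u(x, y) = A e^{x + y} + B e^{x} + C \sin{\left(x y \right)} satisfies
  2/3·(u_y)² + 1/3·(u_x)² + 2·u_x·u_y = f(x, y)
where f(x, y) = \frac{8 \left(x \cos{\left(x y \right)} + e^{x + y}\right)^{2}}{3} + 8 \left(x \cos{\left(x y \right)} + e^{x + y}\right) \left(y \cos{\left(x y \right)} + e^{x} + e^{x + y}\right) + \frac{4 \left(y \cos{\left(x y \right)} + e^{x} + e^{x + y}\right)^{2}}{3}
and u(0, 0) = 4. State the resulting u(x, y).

Answer: u(x, y) = 2 e^{x} + 2 e^{x + y} + 2 \sin{\left(x y \right)}

Derivation:
Substitute the ansatz u = A e^{x + y} + B e^{x} + C \sin{\left(x y \right)} into the left-hand side.
Derivatives of the ansatz:
  u_y = A e^{x} e^{y} + C x \cos{\left(x y \right)}
  u_x = A e^{x} e^{y} + B e^{x} + C y \cos{\left(x y \right)}
Term by term:
  2/3·(u_y)² = \frac{2 A^{2} e^{2 x} e^{2 y}}{3} + \frac{4 A C x e^{x} e^{y} \cos{\left(x y \right)}}{3} + \frac{2 C^{2} x^{2} \cos^{2}{\left(x y \right)}}{3}
  1/3·(u_x)² = \frac{A^{2} e^{2 x} e^{2 y}}{3} + \frac{2 A B e^{2 x} e^{y}}{3} + \frac{2 A C y e^{x} e^{y} \cos{\left(x y \right)}}{3} + \frac{B^{2} e^{2 x}}{3} + \frac{2 B C y e^{x} \cos{\left(x y \right)}}{3} + \frac{C^{2} y^{2} \cos^{2}{\left(x y \right)}}{3}
  2·u_x·u_y = 2 A^{2} e^{2 x} e^{2 y} + 2 A B e^{2 x} e^{y} + 2 A C x e^{x} e^{y} \cos{\left(x y \right)} + 2 A C y e^{x} e^{y} \cos{\left(x y \right)} + 2 B C x e^{x} \cos{\left(x y \right)} + 2 C^{2} x y \cos^{2}{\left(x y \right)}
So the left-hand side equals
  3 A^{2} e^{2 x} e^{2 y} + \frac{8 A B e^{2 x} e^{y}}{3} + \frac{10 A C x e^{x} e^{y} \cos{\left(x y \right)}}{3} + \frac{8 A C y e^{x} e^{y} \cos{\left(x y \right)}}{3} + \frac{B^{2} e^{2 x}}{3} + 2 B C x e^{x} \cos{\left(x y \right)} + \frac{2 B C y e^{x} \cos{\left(x y \right)}}{3} + \frac{2 C^{2} x^{2} \cos^{2}{\left(x y \right)}}{3} + 2 C^{2} x y \cos^{2}{\left(x y \right)} + \frac{C^{2} y^{2} \cos^{2}{\left(x y \right)}}{3}
This must equal f(x, y) identically; expanded, f = \frac{8 x^{2} \cos^{2}{\left(x y \right)}}{3} + 8 x y \cos^{2}{\left(x y \right)} + \frac{40 x e^{x} e^{y} \cos{\left(x y \right)}}{3} + 8 x e^{x} \cos{\left(x y \right)} + \frac{4 y^{2} \cos^{2}{\left(x y \right)}}{3} + \frac{32 y e^{x} e^{y} \cos{\left(x y \right)}}{3} + \frac{8 y e^{x} \cos{\left(x y \right)}}{3} + 12 e^{2 x} e^{2 y} + \frac{32 e^{2 x} e^{y}}{3} + \frac{4 e^{2 x}}{3}.
Matching coefficients of the independent functions:
  [x^{2} \cos^{2}{\left(x y \right)}]:  \frac{2 C^{2}}{3} = \frac{8}{3}
  [y^{2} \cos^{2}{\left(x y \right)}]:  \frac{C^{2}}{3} = \frac{4}{3}
  [e^{2 x} e^{y}]:  \frac{8 A B}{3} = \frac{32}{3}
  [e^{2 x} e^{2 y}]:  3 A^{2} = 12
  [x y \cos^{2}{\left(x y \right)}]:  2 C^{2} = 8
  [x e^{x} \cos{\left(x y \right)}]:  2 B C = 8
  [y e^{x} \cos{\left(x y \right)}]:  \frac{2 B C}{3} = \frac{8}{3}
  [x e^{x} e^{y} \cos{\left(x y \right)}]:  \frac{10 A C}{3} = \frac{40}{3}
  [y e^{x} e^{y} \cos{\left(x y \right)}]:  \frac{8 A C}{3} = \frac{32}{3}
  [e^{2 x}]:  \frac{B^{2}}{3} = \frac{4}{3}
These equations do not fix every constant; impose the point condition(s):
  u(0, 0) = 4  ⟹  A + B = 4
Solving the combined system: A = 2, B = 2, C = 2.
Hence u(x, y) = 2 e^{x} + 2 e^{x + y} + 2 \sin{\left(x y \right)}.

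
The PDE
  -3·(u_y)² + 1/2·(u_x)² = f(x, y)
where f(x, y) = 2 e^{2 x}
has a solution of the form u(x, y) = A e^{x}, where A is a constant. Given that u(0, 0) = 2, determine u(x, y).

Substitute the ansatz u = A e^{x} into the left-hand side.
Derivatives of the ansatz:
  u_y = 0
  u_x = A e^{x}
Term by term:
  -3·(u_y)² = 0
  1/2·(u_x)² = \frac{A^{2} e^{2 x}}{2}
So the left-hand side equals
  \frac{A^{2} e^{2 x}}{2}
This must equal f(x, y) = 2 e^{2 x} identically.
Matching coefficients of the independent functions:
  [e^{2 x}]:  \frac{A^{2}}{2} = 2
These equations allow (A) = (-2) or (2).
Impose the point condition(s):
  u(0, 0) = 2  ⟹  A = 2
Only A = 2 satisfies everything.
Hence u(x, y) = 2 e^{x}.

Answer: u(x, y) = 2 e^{x}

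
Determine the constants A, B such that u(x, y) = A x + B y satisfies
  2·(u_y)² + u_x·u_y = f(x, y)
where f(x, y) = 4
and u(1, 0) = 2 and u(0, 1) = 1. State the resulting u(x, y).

Substitute the ansatz u = A x + B y into the left-hand side.
Derivatives of the ansatz:
  u_y = B
  u_x = A
Term by term:
  2·(u_y)² = 2 B^{2}
  u_x·u_y = A B
So the left-hand side equals
  A B + 2 B^{2}
This must equal f(x, y) = 4 identically.
Matching coefficients of the independent functions:
  [constant term]:  A B + 2 B^{2} = 4
These equations do not fix every constant; impose the point condition(s):
  u(1, 0) = 2  ⟹  A = 2
  u(0, 1) = 1  ⟹  B = 1
Solving the combined system: A = 2, B = 1.
Hence u(x, y) = 2 x + y.

Answer: u(x, y) = 2 x + y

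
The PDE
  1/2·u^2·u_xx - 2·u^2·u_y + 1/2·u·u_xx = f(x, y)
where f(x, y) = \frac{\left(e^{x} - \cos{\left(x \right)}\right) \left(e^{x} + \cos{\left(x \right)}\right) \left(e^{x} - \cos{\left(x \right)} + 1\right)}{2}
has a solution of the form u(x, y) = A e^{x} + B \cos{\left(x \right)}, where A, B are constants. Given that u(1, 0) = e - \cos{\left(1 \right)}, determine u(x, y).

Substitute the ansatz u = A e^{x} + B \cos{\left(x \right)} into the left-hand side.
Derivatives of the ansatz:
  u_xx = A e^{x} - B \cos{\left(x \right)}
  u_y = 0
Term by term:
  1/2·u^2·u_xx = \frac{A^{3} e^{3 x}}{2} + \frac{A^{2} B e^{2 x} \cos{\left(x \right)}}{2} - \frac{A B^{2} e^{x} \cos^{2}{\left(x \right)}}{2} - \frac{B^{3} \cos^{3}{\left(x \right)}}{2}
  -2·u^2·u_y = 0
  1/2·u·u_xx = \frac{A^{2} e^{2 x}}{2} - \frac{B^{2} \cos^{2}{\left(x \right)}}{2}
So the left-hand side equals
  \frac{A^{3} e^{3 x}}{2} + \frac{A^{2} B e^{2 x} \cos{\left(x \right)}}{2} + \frac{A^{2} e^{2 x}}{2} - \frac{A B^{2} e^{x} \cos^{2}{\left(x \right)}}{2} - \frac{B^{3} \cos^{3}{\left(x \right)}}{2} - \frac{B^{2} \cos^{2}{\left(x \right)}}{2}
This must equal f(x, y) identically; expanded, f = \frac{e^{3 x}}{2} - \frac{e^{2 x} \cos{\left(x \right)}}{2} + \frac{e^{2 x}}{2} - \frac{e^{x} \cos^{2}{\left(x \right)}}{2} + \frac{\cos^{3}{\left(x \right)}}{2} - \frac{\cos^{2}{\left(x \right)}}{2}.
Matching coefficients of the independent functions:
  [e^{x} \cos^{2}{\left(x \right)}]:  - \frac{A B^{2}}{2} = - \frac{1}{2}
  [e^{2 x} \cos{\left(x \right)}]:  \frac{A^{2} B}{2} = - \frac{1}{2}
  [e^{2 x}]:  \frac{A^{2}}{2} = \frac{1}{2}
  [e^{3 x}]:  \frac{A^{3}}{2} = \frac{1}{2}
  [\cos^{2}{\left(x \right)}]:  - \frac{B^{2}}{2} = - \frac{1}{2}
  [\cos^{3}{\left(x \right)}]:  - \frac{B^{3}}{2} = \frac{1}{2}
Solving: A = 1, B = -1.
Check against the point condition:
  u(1, 0) = e - \cos{\left(1 \right)}  ⟹  e A + B \cos{\left(1 \right)} = e - \cos{\left(1 \right)}  ✓
Hence u(x, y) = e^{x} - \cos{\left(x \right)}.

Answer: u(x, y) = e^{x} - \cos{\left(x \right)}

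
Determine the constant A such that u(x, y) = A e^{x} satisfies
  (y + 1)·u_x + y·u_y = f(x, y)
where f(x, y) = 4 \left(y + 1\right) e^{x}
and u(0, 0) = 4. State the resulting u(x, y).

Substitute the ansatz u = A e^{x} into the left-hand side.
Derivatives of the ansatz:
  u_x = A e^{x}
  u_y = 0
Term by term:
  (y + 1)·u_x = A y e^{x} + A e^{x}
  y·u_y = 0
So the left-hand side equals
  A y e^{x} + A e^{x}
This must equal f(x, y) identically; expanded, f = 4 y e^{x} + 4 e^{x}.
Matching coefficients of the independent functions:
  [y e^{x}, e^{x}]:  A = 4
Solving: A = 4.
Check against the point condition:
  u(0, 0) = 4  ⟹  A = 4  ✓
Hence u(x, y) = 4 e^{x}.

Answer: u(x, y) = 4 e^{x}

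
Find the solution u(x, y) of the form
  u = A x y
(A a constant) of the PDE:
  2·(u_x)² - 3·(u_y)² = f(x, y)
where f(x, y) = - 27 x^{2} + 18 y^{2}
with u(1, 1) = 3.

Answer: u(x, y) = 3 x y

Derivation:
Substitute the ansatz u = A x y into the left-hand side.
Derivatives of the ansatz:
  u_x = A y
  u_y = A x
Term by term:
  2·(u_x)² = 2 A^{2} y^{2}
  -3·(u_y)² = - 3 A^{2} x^{2}
So the left-hand side equals
  - 3 A^{2} x^{2} + 2 A^{2} y^{2}
This must equal f(x, y) = - 27 x^{2} + 18 y^{2} identically.
Matching coefficients of the independent functions:
  [x^{2}]:  - 3 A^{2} = -27
  [y^{2}]:  2 A^{2} = 18
These equations allow (A) = (-3) or (3).
Impose the point condition(s):
  u(1, 1) = 3  ⟹  A = 3
Only A = 3 satisfies everything.
Hence u(x, y) = 3 x y.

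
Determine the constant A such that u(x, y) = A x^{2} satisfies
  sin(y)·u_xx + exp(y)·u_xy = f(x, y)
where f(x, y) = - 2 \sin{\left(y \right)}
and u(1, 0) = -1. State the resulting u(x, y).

Substitute the ansatz u = A x^{2} into the left-hand side.
Derivatives of the ansatz:
  u_xx = 2 A
  u_xy = 0
Term by term:
  sin(y)·u_xx = 2 A \sin{\left(y \right)}
  exp(y)·u_xy = 0
So the left-hand side equals
  2 A \sin{\left(y \right)}
This must equal f(x, y) = - 2 \sin{\left(y \right)} identically.
Matching coefficients of the independent functions:
  [\sin{\left(y \right)}]:  2 A = -2
Solving: A = -1.
Check against the point condition:
  u(1, 0) = -1  ⟹  A = -1  ✓
Hence u(x, y) = - x^{2}.

Answer: u(x, y) = - x^{2}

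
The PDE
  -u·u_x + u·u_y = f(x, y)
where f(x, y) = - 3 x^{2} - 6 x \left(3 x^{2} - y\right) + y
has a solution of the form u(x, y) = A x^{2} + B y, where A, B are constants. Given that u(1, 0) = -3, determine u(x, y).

Substitute the ansatz u = A x^{2} + B y into the left-hand side.
Derivatives of the ansatz:
  u_x = 2 A x
  u_y = B
Term by term:
  -u·u_x = - 2 A^{2} x^{3} - 2 A B x y
  u·u_y = A B x^{2} + B^{2} y
So the left-hand side equals
  - 2 A^{2} x^{3} + A B x^{2} - 2 A B x y + B^{2} y
This must equal f(x, y) identically; expanded, f = - 18 x^{3} - 3 x^{2} + 6 x y + y.
Matching coefficients of the independent functions:
  [x^{2}]:  A B = -3
  [x^{3}]:  - 2 A^{2} = -18
  [y]:  B^{2} = 1
  [x y]:  - 2 A B = 6
These equations allow (A, B) = (-3, 1) or (3, -1).
Impose the point condition(s):
  u(1, 0) = -3  ⟹  A = -3
Only A = -3, B = 1 satisfies everything.
Hence u(x, y) = - 3 x^{2} + y.

Answer: u(x, y) = - 3 x^{2} + y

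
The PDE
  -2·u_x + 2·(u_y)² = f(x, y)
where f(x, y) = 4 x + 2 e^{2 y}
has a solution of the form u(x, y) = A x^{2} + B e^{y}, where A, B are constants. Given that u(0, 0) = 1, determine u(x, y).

Substitute the ansatz u = A x^{2} + B e^{y} into the left-hand side.
Derivatives of the ansatz:
  u_x = 2 A x
  u_y = B e^{y}
Term by term:
  -2·u_x = - 4 A x
  2·(u_y)² = 2 B^{2} e^{2 y}
So the left-hand side equals
  - 4 A x + 2 B^{2} e^{2 y}
This must equal f(x, y) = 4 x + 2 e^{2 y} identically.
Matching coefficients of the independent functions:
  [x]:  - 4 A = 4
  [e^{2 y}]:  2 B^{2} = 2
These equations allow (A, B) = (-1, -1) or (-1, 1).
Impose the point condition(s):
  u(0, 0) = 1  ⟹  B = 1
Only A = -1, B = 1 satisfies everything.
Hence u(x, y) = - x^{2} + e^{y}.

Answer: u(x, y) = - x^{2} + e^{y}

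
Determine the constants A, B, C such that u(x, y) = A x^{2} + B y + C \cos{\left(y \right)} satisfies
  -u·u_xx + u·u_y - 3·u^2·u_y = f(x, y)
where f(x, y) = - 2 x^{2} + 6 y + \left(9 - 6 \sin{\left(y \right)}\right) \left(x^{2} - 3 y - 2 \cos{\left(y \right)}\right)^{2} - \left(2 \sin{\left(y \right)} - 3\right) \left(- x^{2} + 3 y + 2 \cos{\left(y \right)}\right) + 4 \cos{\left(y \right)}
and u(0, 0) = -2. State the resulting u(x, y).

Answer: u(x, y) = x^{2} - 3 y - 2 \cos{\left(y \right)}

Derivation:
Substitute the ansatz u = A x^{2} + B y + C \cos{\left(y \right)} into the left-hand side.
Derivatives of the ansatz:
  u_xx = 2 A
  u_y = B - C \sin{\left(y \right)}
Term by term:
  -u·u_xx = - 2 A^{2} x^{2} - 2 A B y - 2 A C \cos{\left(y \right)}
  u·u_y = A B x^{2} - A C x^{2} \sin{\left(y \right)} + B^{2} y - B C y \sin{\left(y \right)} + B C \cos{\left(y \right)} - C^{2} \sin{\left(y \right)} \cos{\left(y \right)}
  -3·u^2·u_y = - 3 A^{2} B x^{4} + 3 A^{2} C x^{4} \sin{\left(y \right)} - 6 A B^{2} x^{2} y + 6 A B C x^{2} y \sin{\left(y \right)} - 6 A B C x^{2} \cos{\left(y \right)} + 6 A C^{2} x^{2} \sin{\left(y \right)} \cos{\left(y \right)} - 3 B^{3} y^{2} + 3 B^{2} C y^{2} \sin{\left(y \right)} - 6 B^{2} C y \cos{\left(y \right)} + 6 B C^{2} y \sin{\left(y \right)} \cos{\left(y \right)} - 3 B C^{2} \cos^{2}{\left(y \right)} + 3 C^{3} \sin{\left(y \right)} \cos^{2}{\left(y \right)}
So the left-hand side equals
  - 3 A^{2} B x^{4} + 3 A^{2} C x^{4} \sin{\left(y \right)} - 2 A^{2} x^{2} - 6 A B^{2} x^{2} y + 6 A B C x^{2} y \sin{\left(y \right)} - 6 A B C x^{2} \cos{\left(y \right)} + A B x^{2} - 2 A B y + 6 A C^{2} x^{2} \sin{\left(y \right)} \cos{\left(y \right)} - A C x^{2} \sin{\left(y \right)} - 2 A C \cos{\left(y \right)} - 3 B^{3} y^{2} + 3 B^{2} C y^{2} \sin{\left(y \right)} - 6 B^{2} C y \cos{\left(y \right)} + B^{2} y + 6 B C^{2} y \sin{\left(y \right)} \cos{\left(y \right)} - 3 B C^{2} \cos^{2}{\left(y \right)} - B C y \sin{\left(y \right)} + B C \cos{\left(y \right)} + 3 C^{3} \sin{\left(y \right)} \cos^{2}{\left(y \right)} - C^{2} \sin{\left(y \right)} \cos{\left(y \right)}
This must equal f(x, y) identically; expanded, f = - 6 x^{4} \sin{\left(y \right)} + 9 x^{4} + 36 x^{2} y \sin{\left(y \right)} - 54 x^{2} y + 24 x^{2} \sin{\left(y \right)} \cos{\left(y \right)} + 2 x^{2} \sin{\left(y \right)} - 36 x^{2} \cos{\left(y \right)} - 5 x^{2} - 54 y^{2} \sin{\left(y \right)} + 81 y^{2} - 72 y \sin{\left(y \right)} \cos{\left(y \right)} - 6 y \sin{\left(y \right)} + 108 y \cos{\left(y \right)} + 15 y - 24 \sin{\left(y \right)} \cos^{2}{\left(y \right)} - 4 \sin{\left(y \right)} \cos{\left(y \right)} + 36 \cos^{2}{\left(y \right)} + 10 \cos{\left(y \right)}.
Matching coefficients of the independent functions:
(each divided by its leading coefficient; functions giving the same equation are listed together)
  [x^{2}]:  A^{2} - \frac{A B}{2} - \frac{5}{2} = 0
  [x^{4}]:  A^{2} B + 3 = 0
  [y]:  A B - \frac{B^{2}}{2} + \frac{15}{2} = 0
  [y^{2}]:  B^{3} + 27 = 0
  [x^{2} y]:  A B^{2} - 9 = 0
  [x^{2} \sin{\left(y \right)}]:  A C + 2 = 0
  [x^{2} \cos{\left(y \right)}, x^{2} y \sin{\left(y \right)}]:  A B C - 6 = 0
  [x^{4} \sin{\left(y \right)}]:  A^{2} C + 2 = 0
  [y \sin{\left(y \right)}]:  B C - 6 = 0
  [y \cos{\left(y \right)}, y^{2} \sin{\left(y \right)}]:  B^{2} C + 18 = 0
  [\sin{\left(y \right)} \cos{\left(y \right)}]:  C^{2} - 4 = 0
  [\sin{\left(y \right)} \cos^{2}{\left(y \right)}]:  C^{3} + 8 = 0
  [x^{2} \sin{\left(y \right)} \cos{\left(y \right)}]:  A C^{2} - 4 = 0
  [y \sin{\left(y \right)} \cos{\left(y \right)}, \cos^{2}{\left(y \right)}]:  B C^{2} + 12 = 0
  [\cos{\left(y \right)}]:  A C - \frac{B C}{2} + 5 = 0
Solving: A = 1, B = -3, C = -2.
Check against the point condition:
  u(0, 0) = -2  ⟹  C = -2  ✓
Hence u(x, y) = x^{2} - 3 y - 2 \cos{\left(y \right)}.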